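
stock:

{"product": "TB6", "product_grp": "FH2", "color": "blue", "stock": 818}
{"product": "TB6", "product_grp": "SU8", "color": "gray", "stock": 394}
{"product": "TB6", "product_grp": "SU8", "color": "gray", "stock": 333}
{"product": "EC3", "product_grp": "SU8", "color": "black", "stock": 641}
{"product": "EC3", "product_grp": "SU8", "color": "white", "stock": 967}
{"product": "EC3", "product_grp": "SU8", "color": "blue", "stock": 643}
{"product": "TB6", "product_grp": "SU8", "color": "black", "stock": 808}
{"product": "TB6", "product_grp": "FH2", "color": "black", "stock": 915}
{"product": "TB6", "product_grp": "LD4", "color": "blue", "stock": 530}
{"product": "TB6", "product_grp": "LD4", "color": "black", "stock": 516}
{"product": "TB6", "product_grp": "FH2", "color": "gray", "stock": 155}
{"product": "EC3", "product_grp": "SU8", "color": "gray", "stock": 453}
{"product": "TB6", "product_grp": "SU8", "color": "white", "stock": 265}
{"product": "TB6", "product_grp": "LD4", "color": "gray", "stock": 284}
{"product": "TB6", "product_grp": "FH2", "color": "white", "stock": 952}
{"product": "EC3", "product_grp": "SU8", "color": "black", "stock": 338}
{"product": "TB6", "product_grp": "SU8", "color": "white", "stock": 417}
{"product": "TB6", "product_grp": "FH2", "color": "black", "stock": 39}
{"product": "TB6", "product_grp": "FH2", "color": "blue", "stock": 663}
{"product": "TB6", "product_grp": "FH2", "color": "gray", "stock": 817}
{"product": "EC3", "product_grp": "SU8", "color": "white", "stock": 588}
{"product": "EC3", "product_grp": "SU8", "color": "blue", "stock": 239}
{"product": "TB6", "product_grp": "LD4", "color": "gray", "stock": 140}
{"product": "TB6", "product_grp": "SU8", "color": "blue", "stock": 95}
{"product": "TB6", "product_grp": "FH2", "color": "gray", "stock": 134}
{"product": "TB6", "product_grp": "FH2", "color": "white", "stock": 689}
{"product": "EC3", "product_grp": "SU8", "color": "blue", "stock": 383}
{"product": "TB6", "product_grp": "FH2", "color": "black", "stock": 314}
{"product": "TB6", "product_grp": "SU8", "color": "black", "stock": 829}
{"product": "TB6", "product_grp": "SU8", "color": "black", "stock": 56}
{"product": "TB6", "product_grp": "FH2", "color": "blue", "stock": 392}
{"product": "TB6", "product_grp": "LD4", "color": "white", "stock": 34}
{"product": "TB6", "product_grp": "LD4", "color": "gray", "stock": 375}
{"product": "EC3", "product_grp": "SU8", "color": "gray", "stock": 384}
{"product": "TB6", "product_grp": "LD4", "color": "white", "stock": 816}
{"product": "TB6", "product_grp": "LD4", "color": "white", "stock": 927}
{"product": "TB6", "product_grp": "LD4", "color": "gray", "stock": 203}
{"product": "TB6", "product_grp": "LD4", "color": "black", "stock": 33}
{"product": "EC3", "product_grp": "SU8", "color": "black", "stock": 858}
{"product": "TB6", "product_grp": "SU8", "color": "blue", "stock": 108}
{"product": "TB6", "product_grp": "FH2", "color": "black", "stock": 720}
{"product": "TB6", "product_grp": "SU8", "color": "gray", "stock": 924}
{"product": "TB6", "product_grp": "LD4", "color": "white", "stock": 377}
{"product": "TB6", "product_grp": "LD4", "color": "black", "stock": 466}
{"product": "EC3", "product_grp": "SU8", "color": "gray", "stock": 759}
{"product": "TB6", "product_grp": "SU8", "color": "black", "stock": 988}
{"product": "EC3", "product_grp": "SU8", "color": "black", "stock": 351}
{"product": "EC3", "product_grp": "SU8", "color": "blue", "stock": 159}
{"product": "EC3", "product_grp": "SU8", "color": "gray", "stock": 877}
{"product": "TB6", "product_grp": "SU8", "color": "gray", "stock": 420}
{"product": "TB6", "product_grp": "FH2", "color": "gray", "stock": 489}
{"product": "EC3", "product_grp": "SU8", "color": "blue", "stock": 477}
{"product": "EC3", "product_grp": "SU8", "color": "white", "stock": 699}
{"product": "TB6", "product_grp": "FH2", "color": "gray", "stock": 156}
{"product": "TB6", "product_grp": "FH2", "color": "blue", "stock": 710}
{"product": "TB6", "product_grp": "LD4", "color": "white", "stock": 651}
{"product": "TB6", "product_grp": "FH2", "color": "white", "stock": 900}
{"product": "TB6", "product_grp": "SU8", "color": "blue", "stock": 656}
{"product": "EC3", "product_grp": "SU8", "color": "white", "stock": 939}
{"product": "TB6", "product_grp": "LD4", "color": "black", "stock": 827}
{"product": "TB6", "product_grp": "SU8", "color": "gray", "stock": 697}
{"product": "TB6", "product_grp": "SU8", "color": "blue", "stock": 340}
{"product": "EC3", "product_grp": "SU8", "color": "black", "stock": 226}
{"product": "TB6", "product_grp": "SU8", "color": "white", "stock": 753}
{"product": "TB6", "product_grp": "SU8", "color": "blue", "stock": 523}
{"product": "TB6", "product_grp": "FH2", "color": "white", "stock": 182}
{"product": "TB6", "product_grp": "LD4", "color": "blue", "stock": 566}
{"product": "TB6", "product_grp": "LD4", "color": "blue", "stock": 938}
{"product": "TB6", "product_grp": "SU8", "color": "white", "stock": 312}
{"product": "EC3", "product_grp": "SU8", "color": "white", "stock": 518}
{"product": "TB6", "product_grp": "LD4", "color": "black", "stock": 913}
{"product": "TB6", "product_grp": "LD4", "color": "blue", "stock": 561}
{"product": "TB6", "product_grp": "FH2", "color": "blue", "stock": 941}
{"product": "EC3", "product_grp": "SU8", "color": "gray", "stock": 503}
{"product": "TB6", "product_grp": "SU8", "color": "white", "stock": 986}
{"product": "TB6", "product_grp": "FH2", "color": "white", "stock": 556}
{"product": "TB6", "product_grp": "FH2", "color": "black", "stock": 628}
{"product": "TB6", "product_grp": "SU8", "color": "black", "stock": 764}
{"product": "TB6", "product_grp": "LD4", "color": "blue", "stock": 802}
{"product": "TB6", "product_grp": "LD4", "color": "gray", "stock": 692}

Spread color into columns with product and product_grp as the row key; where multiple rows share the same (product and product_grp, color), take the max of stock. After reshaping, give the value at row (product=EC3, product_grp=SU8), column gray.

877

Rows with product=EC3, product_grp=SU8 and color=gray: stock values are 453, 384, 759, 877, 503.
max(453, 384, 759, 877, 503) = 877.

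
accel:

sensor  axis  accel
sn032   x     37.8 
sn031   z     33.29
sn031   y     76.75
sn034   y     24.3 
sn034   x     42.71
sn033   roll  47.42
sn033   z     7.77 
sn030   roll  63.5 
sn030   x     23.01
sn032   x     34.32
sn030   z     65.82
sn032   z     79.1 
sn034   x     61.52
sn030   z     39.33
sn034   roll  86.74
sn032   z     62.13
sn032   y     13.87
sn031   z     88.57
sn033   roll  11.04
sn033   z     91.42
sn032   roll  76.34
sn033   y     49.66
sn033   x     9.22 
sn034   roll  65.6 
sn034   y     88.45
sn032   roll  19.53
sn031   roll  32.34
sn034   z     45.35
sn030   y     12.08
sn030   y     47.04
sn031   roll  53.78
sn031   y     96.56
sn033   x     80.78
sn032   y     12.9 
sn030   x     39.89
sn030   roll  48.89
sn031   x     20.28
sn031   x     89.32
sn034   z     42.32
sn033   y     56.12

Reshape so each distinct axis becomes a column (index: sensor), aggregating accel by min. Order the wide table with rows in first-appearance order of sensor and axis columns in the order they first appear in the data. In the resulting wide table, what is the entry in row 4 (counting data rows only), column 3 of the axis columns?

With rows in first-appearance order of sensor, row 4 is sensor=sn033. axis columns in first-appearance order: x, z, y, roll; column 3 is y.
Long rows with sensor=sn033, axis=y: min(49.66, 56.12) = 49.66.

49.66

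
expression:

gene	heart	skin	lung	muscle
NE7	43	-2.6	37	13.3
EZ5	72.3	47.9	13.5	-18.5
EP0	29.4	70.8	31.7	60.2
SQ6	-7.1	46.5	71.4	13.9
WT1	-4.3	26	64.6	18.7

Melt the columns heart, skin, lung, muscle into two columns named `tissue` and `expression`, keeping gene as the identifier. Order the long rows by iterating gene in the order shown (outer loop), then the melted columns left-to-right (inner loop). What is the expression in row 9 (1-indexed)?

20 rows total (5 × 4). Row 9: index ⌊(9-1)/4⌋ = 2 into gene → EP0; (9-1) mod 4 = 0 into the melted columns → heart.
So row 9 is (EP0, heart, 29.4); expression = 29.4.

29.4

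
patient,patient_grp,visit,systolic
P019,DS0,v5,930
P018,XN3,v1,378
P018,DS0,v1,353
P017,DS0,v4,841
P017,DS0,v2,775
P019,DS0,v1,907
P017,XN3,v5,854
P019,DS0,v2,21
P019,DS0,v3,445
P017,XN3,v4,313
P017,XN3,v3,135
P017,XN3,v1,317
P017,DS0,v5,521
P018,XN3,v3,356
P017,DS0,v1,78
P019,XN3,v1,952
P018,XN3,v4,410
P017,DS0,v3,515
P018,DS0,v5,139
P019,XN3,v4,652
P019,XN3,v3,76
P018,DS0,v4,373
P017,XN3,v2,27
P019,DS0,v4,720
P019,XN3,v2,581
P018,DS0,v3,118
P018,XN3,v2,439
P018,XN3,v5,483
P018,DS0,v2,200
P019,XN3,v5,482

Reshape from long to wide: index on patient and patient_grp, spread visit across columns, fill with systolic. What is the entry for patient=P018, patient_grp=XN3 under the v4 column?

410

Wide layout: rows indexed by patient and patient_grp, columns are the 5 distinct visit values (v5, v1, v4, v2, v3).
Cell (patient=P018, patient_grp=XN3, visit=v4) draws from the long row where patient=P018, patient_grp=XN3 and visit=v4, which has systolic=410.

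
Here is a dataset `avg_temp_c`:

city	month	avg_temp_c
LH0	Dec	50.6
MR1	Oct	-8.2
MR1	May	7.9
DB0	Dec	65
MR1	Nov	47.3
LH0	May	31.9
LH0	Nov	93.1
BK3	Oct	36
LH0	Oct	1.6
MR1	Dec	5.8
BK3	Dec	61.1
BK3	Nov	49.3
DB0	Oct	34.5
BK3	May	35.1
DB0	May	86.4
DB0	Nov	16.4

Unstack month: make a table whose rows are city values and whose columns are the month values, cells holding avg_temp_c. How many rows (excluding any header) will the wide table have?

4 distinct city values → 4 rows.

4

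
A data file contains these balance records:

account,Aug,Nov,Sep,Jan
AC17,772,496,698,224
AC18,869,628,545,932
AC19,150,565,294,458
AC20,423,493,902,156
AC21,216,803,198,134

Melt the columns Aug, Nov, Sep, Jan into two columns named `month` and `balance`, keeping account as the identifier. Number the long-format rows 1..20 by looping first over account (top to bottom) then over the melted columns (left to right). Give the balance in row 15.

20 rows total (5 × 4). Row 15: index ⌊(15-1)/4⌋ = 3 into account → AC20; (15-1) mod 4 = 2 into the melted columns → Sep.
So row 15 is (AC20, Sep, 902); balance = 902.

902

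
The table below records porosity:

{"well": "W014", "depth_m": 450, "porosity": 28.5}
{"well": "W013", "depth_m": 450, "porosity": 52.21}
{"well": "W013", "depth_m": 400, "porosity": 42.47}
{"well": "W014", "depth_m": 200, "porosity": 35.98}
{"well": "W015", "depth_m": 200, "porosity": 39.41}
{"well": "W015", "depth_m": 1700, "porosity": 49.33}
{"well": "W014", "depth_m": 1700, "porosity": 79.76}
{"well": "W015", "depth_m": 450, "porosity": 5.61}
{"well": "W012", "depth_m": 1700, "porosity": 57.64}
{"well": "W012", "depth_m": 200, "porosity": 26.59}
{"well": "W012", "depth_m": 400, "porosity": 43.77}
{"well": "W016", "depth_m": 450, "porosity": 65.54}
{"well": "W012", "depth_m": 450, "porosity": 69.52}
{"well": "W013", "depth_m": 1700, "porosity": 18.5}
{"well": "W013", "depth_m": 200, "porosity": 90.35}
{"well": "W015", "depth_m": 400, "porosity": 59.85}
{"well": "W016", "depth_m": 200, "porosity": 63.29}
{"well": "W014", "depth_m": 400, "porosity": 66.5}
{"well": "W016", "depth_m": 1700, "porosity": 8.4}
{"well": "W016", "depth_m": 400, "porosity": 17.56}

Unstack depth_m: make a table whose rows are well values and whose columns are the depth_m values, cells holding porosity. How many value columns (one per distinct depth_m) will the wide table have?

4

4 distinct depth_m values: 200, 400, 450, 1700.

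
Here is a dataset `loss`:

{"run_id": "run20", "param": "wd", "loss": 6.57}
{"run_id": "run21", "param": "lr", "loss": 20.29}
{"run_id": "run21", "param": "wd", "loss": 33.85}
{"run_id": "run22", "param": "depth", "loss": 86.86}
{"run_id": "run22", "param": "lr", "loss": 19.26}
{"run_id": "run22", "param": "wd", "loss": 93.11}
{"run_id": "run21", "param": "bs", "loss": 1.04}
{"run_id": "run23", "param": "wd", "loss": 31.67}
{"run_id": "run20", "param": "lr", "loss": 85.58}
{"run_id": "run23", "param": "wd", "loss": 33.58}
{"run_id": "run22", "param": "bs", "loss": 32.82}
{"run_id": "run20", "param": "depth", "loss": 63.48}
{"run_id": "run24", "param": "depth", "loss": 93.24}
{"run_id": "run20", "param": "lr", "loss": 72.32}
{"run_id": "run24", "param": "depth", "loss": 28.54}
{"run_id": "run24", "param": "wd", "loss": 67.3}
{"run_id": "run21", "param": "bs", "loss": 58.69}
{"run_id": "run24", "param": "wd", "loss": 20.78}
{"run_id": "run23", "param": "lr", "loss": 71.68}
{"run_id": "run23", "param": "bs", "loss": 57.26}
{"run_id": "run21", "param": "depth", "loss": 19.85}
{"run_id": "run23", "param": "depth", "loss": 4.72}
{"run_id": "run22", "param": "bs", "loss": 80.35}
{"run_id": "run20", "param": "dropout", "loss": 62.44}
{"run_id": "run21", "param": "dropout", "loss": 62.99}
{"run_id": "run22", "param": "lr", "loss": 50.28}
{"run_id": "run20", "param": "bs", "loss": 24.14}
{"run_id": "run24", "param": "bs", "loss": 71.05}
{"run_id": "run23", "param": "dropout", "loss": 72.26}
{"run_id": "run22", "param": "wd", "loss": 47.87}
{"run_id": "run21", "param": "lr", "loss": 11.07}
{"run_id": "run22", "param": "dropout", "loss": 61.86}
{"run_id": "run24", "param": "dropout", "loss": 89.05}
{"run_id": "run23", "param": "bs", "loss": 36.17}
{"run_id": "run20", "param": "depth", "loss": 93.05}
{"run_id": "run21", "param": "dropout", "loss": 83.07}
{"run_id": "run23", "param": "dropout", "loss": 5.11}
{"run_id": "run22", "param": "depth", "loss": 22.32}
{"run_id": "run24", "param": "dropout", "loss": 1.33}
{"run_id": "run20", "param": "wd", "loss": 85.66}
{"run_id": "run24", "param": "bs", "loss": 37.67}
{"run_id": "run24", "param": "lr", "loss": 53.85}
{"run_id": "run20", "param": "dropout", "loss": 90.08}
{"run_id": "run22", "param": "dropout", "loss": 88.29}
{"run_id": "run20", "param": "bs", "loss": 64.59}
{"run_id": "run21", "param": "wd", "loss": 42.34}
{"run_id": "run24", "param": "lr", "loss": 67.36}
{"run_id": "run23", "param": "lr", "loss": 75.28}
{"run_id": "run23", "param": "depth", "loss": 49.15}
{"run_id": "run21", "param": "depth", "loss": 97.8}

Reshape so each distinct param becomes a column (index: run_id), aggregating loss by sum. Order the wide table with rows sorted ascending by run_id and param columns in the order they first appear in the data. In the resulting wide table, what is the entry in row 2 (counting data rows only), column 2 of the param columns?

With rows sorted ascending by run_id, row 2 is run_id=run21. param columns in first-appearance order: wd, lr, depth, bs, dropout; column 2 is lr.
Long rows with run_id=run21, param=lr: 20.29 + 11.07 = 31.36.

31.36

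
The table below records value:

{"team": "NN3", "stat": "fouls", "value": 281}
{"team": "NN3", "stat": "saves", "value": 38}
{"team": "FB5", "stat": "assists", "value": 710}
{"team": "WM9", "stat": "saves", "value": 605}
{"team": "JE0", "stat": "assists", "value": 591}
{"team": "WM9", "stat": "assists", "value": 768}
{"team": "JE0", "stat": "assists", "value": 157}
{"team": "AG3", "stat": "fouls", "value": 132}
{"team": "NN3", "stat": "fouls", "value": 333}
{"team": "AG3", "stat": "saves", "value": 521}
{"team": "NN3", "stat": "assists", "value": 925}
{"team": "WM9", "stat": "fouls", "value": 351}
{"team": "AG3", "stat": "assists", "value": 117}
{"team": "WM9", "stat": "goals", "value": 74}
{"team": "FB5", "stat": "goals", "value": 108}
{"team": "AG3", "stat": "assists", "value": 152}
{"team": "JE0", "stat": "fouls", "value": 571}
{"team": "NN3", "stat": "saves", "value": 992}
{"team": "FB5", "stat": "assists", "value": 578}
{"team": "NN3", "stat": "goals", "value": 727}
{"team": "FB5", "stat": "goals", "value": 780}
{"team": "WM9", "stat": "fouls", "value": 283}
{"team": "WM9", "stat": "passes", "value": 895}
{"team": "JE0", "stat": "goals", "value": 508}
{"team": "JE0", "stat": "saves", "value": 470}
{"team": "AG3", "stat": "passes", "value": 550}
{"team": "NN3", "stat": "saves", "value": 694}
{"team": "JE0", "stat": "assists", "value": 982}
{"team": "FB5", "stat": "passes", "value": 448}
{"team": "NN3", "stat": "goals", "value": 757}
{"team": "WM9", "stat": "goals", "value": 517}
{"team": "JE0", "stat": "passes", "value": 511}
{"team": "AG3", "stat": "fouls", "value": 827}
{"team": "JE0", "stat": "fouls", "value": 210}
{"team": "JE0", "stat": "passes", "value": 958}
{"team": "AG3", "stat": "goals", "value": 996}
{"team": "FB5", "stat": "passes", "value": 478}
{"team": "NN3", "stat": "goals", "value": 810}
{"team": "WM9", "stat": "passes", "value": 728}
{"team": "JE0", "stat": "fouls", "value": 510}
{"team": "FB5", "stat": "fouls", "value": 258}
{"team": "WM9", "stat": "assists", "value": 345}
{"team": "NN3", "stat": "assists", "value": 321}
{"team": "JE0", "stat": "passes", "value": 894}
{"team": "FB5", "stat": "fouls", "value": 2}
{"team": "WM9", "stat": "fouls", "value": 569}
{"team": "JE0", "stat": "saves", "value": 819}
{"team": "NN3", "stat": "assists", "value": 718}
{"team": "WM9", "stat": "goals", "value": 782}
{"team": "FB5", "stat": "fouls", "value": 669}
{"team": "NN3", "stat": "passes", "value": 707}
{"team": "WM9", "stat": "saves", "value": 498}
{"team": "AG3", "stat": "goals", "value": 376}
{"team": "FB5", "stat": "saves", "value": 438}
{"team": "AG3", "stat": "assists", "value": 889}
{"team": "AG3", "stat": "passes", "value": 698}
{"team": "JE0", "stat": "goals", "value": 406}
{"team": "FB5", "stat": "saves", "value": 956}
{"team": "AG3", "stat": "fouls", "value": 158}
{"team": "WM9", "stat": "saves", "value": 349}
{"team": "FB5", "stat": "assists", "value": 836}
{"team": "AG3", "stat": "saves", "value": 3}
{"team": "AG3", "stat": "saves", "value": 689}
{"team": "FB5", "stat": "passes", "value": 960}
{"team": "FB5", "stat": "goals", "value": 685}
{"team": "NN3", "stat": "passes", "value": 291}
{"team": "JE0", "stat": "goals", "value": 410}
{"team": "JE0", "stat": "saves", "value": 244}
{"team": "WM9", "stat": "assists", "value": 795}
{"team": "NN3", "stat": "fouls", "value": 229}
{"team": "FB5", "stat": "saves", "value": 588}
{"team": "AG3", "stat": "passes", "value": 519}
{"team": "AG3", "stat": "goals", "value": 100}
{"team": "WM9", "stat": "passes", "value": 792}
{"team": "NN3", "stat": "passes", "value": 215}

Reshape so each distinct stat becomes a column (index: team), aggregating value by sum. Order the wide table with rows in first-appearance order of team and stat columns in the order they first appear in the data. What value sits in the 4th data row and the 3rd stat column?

1730

With rows in first-appearance order of team, row 4 is team=JE0. stat columns in first-appearance order: fouls, saves, assists, goals, passes; column 3 is assists.
Long rows with team=JE0, stat=assists: 591 + 157 + 982 = 1730.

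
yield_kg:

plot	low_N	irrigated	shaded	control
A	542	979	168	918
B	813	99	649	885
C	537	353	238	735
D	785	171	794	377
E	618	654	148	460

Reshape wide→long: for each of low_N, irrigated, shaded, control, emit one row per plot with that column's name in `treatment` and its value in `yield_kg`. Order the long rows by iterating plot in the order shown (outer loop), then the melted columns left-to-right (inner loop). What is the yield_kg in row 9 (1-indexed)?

20 rows total (5 × 4). Row 9: index ⌊(9-1)/4⌋ = 2 into plot → C; (9-1) mod 4 = 0 into the melted columns → low_N.
So row 9 is (C, low_N, 537); yield_kg = 537.

537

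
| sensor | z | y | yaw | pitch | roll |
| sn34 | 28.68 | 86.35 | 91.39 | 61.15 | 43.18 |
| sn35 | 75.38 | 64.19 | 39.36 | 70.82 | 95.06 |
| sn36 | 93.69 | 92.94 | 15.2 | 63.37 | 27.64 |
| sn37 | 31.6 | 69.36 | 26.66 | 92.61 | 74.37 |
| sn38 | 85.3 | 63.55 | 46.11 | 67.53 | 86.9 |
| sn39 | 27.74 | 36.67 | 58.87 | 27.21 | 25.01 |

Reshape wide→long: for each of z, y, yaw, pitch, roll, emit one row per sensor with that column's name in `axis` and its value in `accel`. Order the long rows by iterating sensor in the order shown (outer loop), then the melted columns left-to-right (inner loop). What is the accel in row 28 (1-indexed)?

30 rows total (6 × 5). Row 28: index ⌊(28-1)/5⌋ = 5 into sensor → sn39; (28-1) mod 5 = 2 into the melted columns → yaw.
So row 28 is (sn39, yaw, 58.87); accel = 58.87.

58.87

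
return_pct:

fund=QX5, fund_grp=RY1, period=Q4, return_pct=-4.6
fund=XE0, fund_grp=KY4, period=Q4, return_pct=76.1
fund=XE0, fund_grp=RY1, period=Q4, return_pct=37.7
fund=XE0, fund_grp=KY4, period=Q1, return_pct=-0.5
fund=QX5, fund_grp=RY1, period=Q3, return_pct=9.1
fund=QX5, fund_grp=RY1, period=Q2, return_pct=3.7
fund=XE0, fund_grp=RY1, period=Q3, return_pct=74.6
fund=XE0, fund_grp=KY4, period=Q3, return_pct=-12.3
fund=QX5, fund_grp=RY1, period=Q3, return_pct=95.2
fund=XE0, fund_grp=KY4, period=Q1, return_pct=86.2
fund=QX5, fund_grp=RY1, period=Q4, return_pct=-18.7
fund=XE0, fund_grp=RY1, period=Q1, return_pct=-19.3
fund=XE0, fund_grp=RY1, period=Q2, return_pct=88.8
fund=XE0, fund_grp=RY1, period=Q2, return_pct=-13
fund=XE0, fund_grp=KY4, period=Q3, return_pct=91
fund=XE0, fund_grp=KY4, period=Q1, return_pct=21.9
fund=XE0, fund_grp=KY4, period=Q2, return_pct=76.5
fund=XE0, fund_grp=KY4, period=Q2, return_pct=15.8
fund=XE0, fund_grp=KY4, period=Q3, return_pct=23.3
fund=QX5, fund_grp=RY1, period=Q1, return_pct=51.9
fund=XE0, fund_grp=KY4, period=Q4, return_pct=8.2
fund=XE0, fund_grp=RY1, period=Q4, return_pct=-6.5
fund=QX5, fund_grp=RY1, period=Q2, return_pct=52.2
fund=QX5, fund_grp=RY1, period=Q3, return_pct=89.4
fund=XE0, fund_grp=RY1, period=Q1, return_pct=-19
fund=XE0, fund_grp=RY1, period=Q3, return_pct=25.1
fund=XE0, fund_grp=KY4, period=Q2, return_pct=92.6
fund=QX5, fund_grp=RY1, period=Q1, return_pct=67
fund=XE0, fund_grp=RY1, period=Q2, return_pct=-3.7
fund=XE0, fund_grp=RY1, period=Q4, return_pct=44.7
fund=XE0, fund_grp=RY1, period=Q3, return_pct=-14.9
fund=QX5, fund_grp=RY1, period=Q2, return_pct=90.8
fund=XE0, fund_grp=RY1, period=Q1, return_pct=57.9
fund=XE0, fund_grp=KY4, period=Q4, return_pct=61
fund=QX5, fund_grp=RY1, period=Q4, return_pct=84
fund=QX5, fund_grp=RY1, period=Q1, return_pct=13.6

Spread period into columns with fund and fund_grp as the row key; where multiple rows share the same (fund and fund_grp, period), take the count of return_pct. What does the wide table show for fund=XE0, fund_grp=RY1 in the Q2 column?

Rows with fund=XE0, fund_grp=RY1 and period=Q2: return_pct values are 88.8, -13, -3.7.
3 rows match — count = 3.

3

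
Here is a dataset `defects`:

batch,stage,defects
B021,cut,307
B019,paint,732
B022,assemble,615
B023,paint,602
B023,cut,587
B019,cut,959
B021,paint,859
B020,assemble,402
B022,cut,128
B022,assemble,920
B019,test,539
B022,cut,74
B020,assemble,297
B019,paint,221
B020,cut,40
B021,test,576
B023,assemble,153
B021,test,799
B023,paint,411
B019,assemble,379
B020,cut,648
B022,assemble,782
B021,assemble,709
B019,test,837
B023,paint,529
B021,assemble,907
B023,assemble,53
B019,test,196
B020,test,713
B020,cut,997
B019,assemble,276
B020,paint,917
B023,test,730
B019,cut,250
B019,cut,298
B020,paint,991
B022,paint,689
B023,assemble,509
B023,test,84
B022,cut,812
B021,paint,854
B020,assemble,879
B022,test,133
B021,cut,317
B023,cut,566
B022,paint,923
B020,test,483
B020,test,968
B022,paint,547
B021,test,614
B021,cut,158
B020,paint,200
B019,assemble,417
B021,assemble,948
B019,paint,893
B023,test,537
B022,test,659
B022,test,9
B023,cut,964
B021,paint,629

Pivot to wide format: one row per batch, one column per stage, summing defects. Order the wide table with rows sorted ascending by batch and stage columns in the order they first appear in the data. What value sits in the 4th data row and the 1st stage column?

1014

With rows sorted ascending by batch, row 4 is batch=B022. stage columns in first-appearance order: cut, paint, assemble, test; column 1 is cut.
Long rows with batch=B022, stage=cut: 128 + 74 + 812 = 1014.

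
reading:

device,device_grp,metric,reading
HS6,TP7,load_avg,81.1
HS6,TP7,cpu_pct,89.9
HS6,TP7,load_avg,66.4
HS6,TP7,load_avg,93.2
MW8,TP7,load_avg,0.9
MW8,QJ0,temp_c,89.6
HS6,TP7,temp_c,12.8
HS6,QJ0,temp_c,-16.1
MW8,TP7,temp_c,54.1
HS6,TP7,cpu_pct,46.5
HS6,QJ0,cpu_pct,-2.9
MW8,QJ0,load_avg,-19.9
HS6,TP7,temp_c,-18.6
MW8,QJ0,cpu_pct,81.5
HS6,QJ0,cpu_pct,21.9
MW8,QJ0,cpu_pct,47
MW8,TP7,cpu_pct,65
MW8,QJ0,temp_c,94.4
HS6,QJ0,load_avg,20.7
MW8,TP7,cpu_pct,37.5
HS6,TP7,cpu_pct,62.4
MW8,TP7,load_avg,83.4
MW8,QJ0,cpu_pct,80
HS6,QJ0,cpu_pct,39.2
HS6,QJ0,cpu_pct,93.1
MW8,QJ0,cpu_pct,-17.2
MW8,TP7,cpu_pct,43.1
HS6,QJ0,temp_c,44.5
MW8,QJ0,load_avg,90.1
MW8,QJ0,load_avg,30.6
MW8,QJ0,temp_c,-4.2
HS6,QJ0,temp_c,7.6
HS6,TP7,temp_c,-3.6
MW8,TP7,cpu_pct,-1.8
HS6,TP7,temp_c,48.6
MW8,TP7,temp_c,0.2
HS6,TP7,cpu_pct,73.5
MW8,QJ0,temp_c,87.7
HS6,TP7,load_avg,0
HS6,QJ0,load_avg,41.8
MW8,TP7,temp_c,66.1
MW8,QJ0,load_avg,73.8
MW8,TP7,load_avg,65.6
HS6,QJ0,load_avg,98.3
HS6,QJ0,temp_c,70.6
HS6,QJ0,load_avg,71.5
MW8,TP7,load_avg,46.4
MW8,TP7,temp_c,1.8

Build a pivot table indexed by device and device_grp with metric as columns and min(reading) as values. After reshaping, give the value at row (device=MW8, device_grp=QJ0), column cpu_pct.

-17.2

Rows with device=MW8, device_grp=QJ0 and metric=cpu_pct: reading values are 81.5, 47, 80, -17.2.
min(81.5, 47, 80, -17.2) = -17.2.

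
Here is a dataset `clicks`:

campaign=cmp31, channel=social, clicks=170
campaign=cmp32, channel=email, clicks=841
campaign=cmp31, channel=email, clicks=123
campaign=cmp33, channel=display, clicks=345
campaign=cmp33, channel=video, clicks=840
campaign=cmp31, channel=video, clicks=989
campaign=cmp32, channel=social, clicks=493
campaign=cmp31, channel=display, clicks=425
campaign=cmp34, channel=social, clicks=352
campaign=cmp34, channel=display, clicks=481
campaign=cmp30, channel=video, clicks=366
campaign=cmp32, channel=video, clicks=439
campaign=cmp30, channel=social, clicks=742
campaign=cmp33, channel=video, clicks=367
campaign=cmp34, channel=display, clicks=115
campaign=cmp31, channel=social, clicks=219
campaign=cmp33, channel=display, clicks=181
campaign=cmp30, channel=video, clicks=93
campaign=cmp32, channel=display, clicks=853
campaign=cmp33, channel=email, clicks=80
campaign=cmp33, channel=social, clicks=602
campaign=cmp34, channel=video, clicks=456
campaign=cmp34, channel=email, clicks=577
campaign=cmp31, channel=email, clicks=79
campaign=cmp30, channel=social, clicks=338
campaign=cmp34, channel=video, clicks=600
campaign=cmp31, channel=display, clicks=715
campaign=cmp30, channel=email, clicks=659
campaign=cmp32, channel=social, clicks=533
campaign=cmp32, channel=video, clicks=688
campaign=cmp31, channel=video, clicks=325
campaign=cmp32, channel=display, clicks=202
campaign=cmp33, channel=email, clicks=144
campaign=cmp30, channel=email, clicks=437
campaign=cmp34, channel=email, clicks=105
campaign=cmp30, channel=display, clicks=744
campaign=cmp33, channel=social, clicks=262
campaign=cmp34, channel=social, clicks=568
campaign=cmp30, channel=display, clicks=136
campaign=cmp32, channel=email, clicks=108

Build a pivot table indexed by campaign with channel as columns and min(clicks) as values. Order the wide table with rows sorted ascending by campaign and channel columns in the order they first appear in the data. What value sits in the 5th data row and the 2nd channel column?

With rows sorted ascending by campaign, row 5 is campaign=cmp34. channel columns in first-appearance order: social, email, display, video; column 2 is email.
Long rows with campaign=cmp34, channel=email: min(577, 105) = 105.

105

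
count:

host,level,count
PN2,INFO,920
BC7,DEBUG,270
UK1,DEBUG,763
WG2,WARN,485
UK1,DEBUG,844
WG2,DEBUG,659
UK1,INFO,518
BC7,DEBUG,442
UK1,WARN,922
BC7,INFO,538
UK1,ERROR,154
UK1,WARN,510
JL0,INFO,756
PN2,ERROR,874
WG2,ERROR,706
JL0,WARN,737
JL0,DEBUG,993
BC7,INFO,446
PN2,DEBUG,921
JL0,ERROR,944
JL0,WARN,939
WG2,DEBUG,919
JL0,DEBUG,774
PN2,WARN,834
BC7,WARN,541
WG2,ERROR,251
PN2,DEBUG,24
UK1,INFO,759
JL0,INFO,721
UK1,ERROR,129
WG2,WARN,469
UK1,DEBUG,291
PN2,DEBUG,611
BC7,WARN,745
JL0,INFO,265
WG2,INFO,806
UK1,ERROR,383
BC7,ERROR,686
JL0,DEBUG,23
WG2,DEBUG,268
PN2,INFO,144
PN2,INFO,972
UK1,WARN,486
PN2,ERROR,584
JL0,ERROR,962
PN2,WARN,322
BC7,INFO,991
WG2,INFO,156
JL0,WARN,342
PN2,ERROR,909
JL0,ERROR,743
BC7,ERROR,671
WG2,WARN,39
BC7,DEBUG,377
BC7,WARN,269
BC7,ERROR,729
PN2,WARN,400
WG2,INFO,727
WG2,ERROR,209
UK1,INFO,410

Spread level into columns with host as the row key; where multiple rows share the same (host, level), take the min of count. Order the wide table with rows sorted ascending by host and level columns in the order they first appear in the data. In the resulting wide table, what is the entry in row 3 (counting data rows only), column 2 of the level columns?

With rows sorted ascending by host, row 3 is host=PN2. level columns in first-appearance order: INFO, DEBUG, WARN, ERROR; column 2 is DEBUG.
Long rows with host=PN2, level=DEBUG: min(921, 24, 611) = 24.

24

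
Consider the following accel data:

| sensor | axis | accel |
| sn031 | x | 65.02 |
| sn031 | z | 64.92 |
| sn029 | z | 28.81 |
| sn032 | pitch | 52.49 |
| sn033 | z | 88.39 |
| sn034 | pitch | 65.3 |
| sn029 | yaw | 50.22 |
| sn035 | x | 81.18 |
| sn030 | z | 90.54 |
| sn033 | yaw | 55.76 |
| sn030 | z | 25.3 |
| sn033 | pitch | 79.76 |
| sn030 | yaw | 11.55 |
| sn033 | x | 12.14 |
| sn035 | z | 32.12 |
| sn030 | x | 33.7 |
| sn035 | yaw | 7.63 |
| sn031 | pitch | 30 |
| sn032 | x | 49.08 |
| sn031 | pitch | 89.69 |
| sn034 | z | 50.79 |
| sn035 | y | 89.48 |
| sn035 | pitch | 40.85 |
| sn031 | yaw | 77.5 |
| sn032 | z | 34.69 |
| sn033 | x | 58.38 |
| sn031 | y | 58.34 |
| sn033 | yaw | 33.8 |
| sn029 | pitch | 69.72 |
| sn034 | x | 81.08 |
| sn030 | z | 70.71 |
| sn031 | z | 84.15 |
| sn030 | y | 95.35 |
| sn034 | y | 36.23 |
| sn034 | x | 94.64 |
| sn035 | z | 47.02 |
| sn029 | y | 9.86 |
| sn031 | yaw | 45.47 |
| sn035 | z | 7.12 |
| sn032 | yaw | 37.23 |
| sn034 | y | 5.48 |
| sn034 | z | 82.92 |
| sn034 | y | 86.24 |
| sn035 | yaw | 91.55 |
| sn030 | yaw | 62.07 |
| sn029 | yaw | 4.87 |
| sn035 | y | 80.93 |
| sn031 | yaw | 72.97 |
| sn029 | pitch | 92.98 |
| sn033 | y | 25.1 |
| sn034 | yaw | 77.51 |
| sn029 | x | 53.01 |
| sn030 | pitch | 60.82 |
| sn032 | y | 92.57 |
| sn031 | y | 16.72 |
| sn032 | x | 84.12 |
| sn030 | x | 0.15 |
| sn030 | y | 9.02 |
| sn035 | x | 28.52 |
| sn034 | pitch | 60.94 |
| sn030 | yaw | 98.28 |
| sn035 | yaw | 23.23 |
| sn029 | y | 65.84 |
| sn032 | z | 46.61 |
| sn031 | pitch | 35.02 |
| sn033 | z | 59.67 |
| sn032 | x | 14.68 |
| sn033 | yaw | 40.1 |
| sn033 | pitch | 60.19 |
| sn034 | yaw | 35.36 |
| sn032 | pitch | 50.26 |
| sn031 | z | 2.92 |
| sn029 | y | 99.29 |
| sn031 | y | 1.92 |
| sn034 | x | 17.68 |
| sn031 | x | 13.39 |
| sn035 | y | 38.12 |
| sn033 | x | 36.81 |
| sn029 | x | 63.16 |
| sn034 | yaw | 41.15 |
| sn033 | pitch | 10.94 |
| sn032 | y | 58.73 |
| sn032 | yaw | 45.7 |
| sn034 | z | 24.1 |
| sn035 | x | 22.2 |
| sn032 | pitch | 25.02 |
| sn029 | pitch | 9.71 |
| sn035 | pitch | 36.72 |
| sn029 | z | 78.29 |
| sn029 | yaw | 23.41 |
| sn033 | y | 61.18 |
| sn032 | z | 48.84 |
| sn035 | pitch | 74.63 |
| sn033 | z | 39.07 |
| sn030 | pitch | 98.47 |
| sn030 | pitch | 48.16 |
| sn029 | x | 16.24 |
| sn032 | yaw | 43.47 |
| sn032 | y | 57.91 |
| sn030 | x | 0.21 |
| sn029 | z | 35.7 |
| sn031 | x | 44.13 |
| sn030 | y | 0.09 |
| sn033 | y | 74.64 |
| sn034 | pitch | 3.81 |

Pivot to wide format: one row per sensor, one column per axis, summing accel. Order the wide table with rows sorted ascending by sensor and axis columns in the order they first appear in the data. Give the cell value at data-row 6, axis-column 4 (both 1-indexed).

With rows sorted ascending by sensor, row 6 is sensor=sn034. axis columns in first-appearance order: x, z, pitch, yaw, y; column 4 is yaw.
Long rows with sensor=sn034, axis=yaw: 77.51 + 35.36 + 41.15 = 154.02.

154.02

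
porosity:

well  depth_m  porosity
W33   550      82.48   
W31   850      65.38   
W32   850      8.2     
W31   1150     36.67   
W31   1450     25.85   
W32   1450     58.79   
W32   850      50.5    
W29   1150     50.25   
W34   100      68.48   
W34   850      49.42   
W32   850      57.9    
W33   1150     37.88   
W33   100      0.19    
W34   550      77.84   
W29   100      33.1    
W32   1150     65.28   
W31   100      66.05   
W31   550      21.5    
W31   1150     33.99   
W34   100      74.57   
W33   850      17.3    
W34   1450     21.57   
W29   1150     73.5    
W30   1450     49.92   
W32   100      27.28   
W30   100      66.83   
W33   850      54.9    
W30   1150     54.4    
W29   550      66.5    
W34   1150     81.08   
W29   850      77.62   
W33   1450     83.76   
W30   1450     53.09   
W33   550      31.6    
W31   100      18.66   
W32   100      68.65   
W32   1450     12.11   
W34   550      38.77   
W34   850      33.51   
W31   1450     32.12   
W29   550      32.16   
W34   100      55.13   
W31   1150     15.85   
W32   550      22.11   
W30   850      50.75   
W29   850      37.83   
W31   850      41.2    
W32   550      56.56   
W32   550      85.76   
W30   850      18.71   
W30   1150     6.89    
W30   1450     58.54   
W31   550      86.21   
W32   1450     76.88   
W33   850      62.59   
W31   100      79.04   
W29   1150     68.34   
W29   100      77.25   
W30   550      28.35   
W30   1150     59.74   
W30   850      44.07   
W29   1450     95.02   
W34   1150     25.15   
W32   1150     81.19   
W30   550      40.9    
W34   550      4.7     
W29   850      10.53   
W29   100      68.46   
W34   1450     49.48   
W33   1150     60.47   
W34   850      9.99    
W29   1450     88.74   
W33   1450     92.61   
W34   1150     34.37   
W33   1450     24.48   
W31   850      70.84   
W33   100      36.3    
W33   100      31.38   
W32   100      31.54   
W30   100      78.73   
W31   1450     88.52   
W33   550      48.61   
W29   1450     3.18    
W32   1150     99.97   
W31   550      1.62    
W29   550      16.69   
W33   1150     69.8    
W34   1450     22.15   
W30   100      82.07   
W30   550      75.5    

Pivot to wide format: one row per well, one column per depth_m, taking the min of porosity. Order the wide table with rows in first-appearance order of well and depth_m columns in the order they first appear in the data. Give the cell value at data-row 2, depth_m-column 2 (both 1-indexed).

41.2

With rows in first-appearance order of well, row 2 is well=W31. depth_m columns in first-appearance order: 550, 850, 1150, 1450, 100; column 2 is 850.
Long rows with well=W31, depth_m=850: min(65.38, 41.2, 70.84) = 41.2.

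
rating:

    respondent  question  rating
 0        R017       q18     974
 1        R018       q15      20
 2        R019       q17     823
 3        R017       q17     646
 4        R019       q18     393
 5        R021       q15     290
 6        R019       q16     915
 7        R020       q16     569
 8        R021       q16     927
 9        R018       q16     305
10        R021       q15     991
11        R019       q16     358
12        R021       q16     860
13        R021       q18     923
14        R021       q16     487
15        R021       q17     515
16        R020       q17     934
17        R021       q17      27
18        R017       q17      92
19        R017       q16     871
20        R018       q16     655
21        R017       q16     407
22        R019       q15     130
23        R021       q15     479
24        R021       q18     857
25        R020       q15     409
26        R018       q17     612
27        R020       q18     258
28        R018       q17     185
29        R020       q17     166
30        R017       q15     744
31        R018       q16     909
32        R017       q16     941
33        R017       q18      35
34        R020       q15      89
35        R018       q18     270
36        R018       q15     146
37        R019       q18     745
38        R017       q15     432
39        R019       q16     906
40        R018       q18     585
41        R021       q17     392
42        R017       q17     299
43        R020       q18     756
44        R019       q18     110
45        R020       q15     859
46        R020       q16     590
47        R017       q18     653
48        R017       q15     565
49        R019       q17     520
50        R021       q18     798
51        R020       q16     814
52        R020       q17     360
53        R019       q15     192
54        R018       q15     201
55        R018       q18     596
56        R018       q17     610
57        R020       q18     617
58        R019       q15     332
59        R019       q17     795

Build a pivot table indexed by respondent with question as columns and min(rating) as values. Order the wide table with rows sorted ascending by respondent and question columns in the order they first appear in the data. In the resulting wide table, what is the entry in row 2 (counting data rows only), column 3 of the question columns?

185

With rows sorted ascending by respondent, row 2 is respondent=R018. question columns in first-appearance order: q18, q15, q17, q16; column 3 is q17.
Long rows with respondent=R018, question=q17: min(612, 185, 610) = 185.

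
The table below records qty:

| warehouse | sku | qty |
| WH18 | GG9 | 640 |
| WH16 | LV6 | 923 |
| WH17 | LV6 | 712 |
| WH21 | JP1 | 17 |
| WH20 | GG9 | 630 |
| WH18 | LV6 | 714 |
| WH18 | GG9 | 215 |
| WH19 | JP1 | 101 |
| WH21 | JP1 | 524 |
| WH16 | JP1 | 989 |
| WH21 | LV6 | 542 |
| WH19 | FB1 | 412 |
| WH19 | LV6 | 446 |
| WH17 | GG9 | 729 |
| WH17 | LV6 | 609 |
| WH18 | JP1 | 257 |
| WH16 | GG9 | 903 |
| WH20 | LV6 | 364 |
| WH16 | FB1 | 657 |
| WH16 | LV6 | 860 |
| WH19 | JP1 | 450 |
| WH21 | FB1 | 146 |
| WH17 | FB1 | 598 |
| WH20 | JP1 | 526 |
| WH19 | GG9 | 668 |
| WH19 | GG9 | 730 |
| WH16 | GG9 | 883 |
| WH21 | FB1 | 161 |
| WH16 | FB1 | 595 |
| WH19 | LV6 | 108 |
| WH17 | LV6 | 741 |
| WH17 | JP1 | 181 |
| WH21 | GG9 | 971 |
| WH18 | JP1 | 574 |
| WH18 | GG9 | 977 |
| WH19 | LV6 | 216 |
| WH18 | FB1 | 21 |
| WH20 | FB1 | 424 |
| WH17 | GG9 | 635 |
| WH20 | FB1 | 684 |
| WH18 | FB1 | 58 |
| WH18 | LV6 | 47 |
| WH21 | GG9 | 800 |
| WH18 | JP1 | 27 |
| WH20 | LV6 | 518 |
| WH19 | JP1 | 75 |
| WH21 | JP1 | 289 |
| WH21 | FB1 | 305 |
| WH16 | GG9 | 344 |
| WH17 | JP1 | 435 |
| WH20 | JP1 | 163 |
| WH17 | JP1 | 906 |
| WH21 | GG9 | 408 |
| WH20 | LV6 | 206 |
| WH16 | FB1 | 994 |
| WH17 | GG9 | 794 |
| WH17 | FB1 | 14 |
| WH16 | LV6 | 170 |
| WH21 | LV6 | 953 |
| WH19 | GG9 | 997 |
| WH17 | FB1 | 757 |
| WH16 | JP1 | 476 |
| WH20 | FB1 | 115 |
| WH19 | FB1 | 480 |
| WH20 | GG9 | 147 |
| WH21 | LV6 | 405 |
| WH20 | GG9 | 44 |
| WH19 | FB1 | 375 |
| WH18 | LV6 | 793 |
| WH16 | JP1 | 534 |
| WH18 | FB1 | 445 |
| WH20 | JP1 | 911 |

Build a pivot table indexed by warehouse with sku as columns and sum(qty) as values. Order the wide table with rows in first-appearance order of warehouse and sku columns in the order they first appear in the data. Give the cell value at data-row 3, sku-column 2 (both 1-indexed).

2062

With rows in first-appearance order of warehouse, row 3 is warehouse=WH17. sku columns in first-appearance order: GG9, LV6, JP1, FB1; column 2 is LV6.
Long rows with warehouse=WH17, sku=LV6: 712 + 609 + 741 = 2062.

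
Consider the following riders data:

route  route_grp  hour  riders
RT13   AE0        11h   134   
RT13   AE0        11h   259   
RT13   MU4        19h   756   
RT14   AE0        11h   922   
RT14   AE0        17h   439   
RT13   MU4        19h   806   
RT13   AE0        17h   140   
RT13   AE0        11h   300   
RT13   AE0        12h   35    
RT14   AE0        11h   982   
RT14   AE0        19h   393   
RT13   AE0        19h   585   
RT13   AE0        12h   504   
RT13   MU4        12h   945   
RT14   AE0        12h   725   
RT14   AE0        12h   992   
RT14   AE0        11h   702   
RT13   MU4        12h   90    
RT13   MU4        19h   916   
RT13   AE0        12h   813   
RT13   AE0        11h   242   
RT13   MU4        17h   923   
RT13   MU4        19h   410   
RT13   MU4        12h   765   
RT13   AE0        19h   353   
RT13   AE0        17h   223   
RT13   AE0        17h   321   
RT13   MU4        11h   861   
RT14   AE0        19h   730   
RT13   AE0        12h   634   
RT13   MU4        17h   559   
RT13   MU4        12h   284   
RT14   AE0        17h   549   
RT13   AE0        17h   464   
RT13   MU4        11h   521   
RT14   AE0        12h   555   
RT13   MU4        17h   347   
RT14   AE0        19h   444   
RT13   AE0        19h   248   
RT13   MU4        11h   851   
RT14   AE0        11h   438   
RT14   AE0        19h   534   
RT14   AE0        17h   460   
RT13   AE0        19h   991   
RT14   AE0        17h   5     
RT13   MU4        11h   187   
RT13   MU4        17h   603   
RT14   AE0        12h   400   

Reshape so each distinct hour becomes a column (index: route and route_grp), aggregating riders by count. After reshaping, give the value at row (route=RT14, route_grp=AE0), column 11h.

Rows with route=RT14, route_grp=AE0 and hour=11h: riders values are 922, 982, 702, 438.
4 rows match — count = 4.

4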